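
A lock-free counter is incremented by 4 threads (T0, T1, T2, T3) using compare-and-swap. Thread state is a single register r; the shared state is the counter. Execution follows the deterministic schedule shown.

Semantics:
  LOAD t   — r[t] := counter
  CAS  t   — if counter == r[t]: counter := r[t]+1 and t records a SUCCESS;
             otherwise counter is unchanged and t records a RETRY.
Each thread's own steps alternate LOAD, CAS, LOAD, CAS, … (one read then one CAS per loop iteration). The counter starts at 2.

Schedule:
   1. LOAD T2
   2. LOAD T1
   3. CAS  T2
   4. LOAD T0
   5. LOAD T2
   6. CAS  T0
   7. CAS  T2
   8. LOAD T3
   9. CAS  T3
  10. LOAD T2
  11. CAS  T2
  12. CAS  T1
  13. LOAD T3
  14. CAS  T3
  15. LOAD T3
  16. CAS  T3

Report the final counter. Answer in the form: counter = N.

counter = 8

[1] T2.load  rd  (counter 2, T2.r 2)
[2] T1.load  rd  (counter 2, T1.r 2)
[3] T2.cas  hit  (counter 3, T2.r 2)
[4] T0.load  rd  (counter 3, T0.r 3)
[5] T2.load  rd  (counter 3, T2.r 3)
[6] T0.cas  hit  (counter 4, T0.r 3)
[7] T2.cas  miss  (counter 4, T2.r 3)
[8] T3.load  rd  (counter 4, T3.r 4)
[9] T3.cas  hit  (counter 5, T3.r 4)
[10] T2.load  rd  (counter 5, T2.r 5)
[11] T2.cas  hit  (counter 6, T2.r 5)
[12] T1.cas  miss  (counter 6, T1.r 2)
[13] T3.load  rd  (counter 6, T3.r 6)
[14] T3.cas  hit  (counter 7, T3.r 6)
[15] T3.load  rd  (counter 7, T3.r 7)
[16] T3.cas  hit  (counter 8, T3.r 7)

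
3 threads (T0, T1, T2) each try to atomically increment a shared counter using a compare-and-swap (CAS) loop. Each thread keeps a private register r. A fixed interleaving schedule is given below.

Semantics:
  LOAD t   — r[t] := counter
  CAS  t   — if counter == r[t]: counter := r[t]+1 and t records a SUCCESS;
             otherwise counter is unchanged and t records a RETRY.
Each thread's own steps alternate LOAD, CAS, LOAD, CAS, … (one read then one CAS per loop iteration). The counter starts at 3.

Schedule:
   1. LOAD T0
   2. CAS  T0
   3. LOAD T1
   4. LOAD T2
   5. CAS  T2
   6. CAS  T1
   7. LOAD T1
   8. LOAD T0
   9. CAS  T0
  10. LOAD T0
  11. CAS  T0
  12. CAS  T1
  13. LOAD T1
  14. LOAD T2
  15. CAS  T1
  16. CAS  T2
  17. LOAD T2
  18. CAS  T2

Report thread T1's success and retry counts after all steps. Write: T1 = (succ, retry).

1. LOAD T0 → mem=3 r[T0]=3 [LOAD]
2. CAS T0 → mem=4 r[T0]=3 [OK]
3. LOAD T1 → mem=4 r[T1]=4 [LOAD]
4. LOAD T2 → mem=4 r[T2]=4 [LOAD]
5. CAS T2 → mem=5 r[T2]=4 [OK]
6. CAS T1 → mem=5 r[T1]=4 [RETRY]
7. LOAD T1 → mem=5 r[T1]=5 [LOAD]
8. LOAD T0 → mem=5 r[T0]=5 [LOAD]
9. CAS T0 → mem=6 r[T0]=5 [OK]
10. LOAD T0 → mem=6 r[T0]=6 [LOAD]
11. CAS T0 → mem=7 r[T0]=6 [OK]
12. CAS T1 → mem=7 r[T1]=5 [RETRY]
13. LOAD T1 → mem=7 r[T1]=7 [LOAD]
14. LOAD T2 → mem=7 r[T2]=7 [LOAD]
15. CAS T1 → mem=8 r[T1]=7 [OK]
16. CAS T2 → mem=8 r[T2]=7 [RETRY]
17. LOAD T2 → mem=8 r[T2]=8 [LOAD]
18. CAS T2 → mem=9 r[T2]=8 [OK]

T1 = (1, 2)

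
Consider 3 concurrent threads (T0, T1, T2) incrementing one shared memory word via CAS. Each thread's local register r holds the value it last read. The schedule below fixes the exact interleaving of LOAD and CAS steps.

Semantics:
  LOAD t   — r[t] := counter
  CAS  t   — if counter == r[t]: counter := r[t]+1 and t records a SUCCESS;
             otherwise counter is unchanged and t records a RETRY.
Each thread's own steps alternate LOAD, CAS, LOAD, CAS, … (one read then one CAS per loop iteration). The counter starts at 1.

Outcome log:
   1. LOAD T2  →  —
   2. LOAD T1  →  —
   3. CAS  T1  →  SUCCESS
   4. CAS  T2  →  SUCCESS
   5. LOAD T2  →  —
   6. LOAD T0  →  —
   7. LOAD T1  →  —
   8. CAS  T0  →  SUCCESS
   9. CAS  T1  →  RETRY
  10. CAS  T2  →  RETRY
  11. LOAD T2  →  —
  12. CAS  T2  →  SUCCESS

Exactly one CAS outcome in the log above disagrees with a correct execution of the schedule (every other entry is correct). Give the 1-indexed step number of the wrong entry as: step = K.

Reference trace:
#1 T2 reads 1
#2 T1 reads 1
#3 T1 CAS(1→2) writes; counter now 2
#4 T2 CAS(1→2) fails; counter now 2
#5 T2 reads 2
#6 T0 reads 2
#7 T1 reads 2
#8 T0 CAS(2→3) writes; counter now 3
#9 T1 CAS(2→3) fails; counter now 3
#10 T2 CAS(2→3) fails; counter now 3
#11 T2 reads 3
#12 T2 CAS(3→4) writes; counter now 4
Mismatch at 4.

step = 4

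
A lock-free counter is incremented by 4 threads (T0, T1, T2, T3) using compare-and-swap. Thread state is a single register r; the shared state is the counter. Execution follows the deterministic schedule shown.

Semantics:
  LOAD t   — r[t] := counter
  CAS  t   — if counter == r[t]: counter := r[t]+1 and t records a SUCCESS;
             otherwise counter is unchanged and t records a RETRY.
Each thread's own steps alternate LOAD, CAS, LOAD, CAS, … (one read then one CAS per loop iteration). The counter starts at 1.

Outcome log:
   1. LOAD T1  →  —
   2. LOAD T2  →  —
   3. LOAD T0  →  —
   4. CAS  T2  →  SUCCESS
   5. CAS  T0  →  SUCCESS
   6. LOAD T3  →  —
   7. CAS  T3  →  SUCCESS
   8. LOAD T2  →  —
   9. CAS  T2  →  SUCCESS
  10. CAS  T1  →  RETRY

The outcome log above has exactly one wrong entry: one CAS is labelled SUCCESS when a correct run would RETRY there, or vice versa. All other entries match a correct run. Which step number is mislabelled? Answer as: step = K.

step = 5

Re-executing:
step 1: T1 LOAD ⇒ load; ctr=1 reg=1
step 2: T2 LOAD ⇒ load; ctr=1 reg=1
step 3: T0 LOAD ⇒ load; ctr=1 reg=1
step 4: T2 CAS ⇒ ok; ctr=2 reg=1
step 5: T0 CAS ⇒ retry; ctr=2 reg=1
step 6: T3 LOAD ⇒ load; ctr=2 reg=2
step 7: T3 CAS ⇒ ok; ctr=3 reg=2
step 8: T2 LOAD ⇒ load; ctr=3 reg=3
step 9: T2 CAS ⇒ ok; ctr=4 reg=3
step 10: T1 CAS ⇒ retry; ctr=4 reg=1
Flip is step 5.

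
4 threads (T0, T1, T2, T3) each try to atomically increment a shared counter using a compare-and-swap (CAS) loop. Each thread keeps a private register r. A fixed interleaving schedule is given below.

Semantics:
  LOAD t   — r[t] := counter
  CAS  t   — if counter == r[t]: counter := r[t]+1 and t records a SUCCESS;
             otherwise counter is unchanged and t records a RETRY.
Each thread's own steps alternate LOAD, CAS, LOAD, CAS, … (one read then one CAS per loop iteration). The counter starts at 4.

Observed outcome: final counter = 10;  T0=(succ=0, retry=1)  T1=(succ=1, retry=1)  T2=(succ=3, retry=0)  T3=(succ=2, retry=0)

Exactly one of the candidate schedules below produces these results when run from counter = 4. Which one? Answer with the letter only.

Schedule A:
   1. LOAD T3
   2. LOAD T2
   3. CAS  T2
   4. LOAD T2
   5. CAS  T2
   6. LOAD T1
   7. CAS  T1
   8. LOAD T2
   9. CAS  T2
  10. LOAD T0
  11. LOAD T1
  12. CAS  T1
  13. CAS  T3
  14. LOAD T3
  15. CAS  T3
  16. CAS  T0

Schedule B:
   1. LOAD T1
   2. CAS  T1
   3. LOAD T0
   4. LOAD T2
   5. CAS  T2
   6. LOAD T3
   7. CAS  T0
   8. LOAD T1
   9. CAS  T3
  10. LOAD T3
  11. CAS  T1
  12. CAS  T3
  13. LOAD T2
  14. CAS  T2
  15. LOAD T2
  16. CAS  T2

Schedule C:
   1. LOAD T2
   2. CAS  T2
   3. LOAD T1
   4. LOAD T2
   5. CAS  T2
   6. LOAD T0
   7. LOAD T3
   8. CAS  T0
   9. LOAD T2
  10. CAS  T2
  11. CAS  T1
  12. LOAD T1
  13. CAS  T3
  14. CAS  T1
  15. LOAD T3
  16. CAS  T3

B

Tracing schedule B:
[1] T1.load  rd  (counter 4, T1.r 4)
[2] T1.cas  hit  (counter 5, T1.r 4)
[3] T0.load  rd  (counter 5, T0.r 5)
[4] T2.load  rd  (counter 5, T2.r 5)
[5] T2.cas  hit  (counter 6, T2.r 5)
[6] T3.load  rd  (counter 6, T3.r 6)
[7] T0.cas  miss  (counter 6, T0.r 5)
[8] T1.load  rd  (counter 6, T1.r 6)
[9] T3.cas  hit  (counter 7, T3.r 6)
[10] T3.load  rd  (counter 7, T3.r 7)
[11] T1.cas  miss  (counter 7, T1.r 6)
[12] T3.cas  hit  (counter 8, T3.r 7)
[13] T2.load  rd  (counter 8, T2.r 8)
[14] T2.cas  hit  (counter 9, T2.r 8)
[15] T2.load  rd  (counter 9, T2.r 9)
[16] T2.cas  hit  (counter 10, T2.r 9)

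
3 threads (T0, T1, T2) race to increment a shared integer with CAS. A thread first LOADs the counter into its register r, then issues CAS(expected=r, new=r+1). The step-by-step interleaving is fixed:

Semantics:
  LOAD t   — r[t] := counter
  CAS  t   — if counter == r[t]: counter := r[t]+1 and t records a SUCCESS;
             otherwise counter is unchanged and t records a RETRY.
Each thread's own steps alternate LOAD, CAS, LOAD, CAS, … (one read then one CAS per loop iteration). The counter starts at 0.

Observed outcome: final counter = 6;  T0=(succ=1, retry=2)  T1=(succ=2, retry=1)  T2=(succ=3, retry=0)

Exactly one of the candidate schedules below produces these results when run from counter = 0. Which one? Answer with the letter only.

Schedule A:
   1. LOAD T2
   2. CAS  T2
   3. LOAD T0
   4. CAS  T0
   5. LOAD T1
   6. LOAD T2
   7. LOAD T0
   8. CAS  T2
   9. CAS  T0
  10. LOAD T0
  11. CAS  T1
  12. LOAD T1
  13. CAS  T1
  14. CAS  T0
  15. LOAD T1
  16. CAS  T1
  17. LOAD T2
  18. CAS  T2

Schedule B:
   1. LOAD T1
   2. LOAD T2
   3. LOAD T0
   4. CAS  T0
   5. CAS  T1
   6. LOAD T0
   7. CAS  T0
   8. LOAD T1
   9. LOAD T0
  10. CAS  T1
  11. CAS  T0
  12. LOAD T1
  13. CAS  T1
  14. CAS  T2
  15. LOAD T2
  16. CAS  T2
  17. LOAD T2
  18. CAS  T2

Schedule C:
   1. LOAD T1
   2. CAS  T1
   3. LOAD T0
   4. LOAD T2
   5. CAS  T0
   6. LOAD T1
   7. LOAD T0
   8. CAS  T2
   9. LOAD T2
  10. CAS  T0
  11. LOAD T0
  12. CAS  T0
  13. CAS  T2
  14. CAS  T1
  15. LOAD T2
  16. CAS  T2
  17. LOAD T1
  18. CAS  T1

A

Tracing schedule A:
T2 LOAD — after: cnt=0, r=0 — load
T2 CAS — after: cnt=1, r=0 — ok
T0 LOAD — after: cnt=1, r=1 — load
T0 CAS — after: cnt=2, r=1 — ok
T1 LOAD — after: cnt=2, r=2 — load
T2 LOAD — after: cnt=2, r=2 — load
T0 LOAD — after: cnt=2, r=2 — load
T2 CAS — after: cnt=3, r=2 — ok
T0 CAS — after: cnt=3, r=2 — retry
T0 LOAD — after: cnt=3, r=3 — load
T1 CAS — after: cnt=3, r=2 — retry
T1 LOAD — after: cnt=3, r=3 — load
T1 CAS — after: cnt=4, r=3 — ok
T0 CAS — after: cnt=4, r=3 — retry
T1 LOAD — after: cnt=4, r=4 — load
T1 CAS — after: cnt=5, r=4 — ok
T2 LOAD — after: cnt=5, r=5 — load
T2 CAS — after: cnt=6, r=5 — ok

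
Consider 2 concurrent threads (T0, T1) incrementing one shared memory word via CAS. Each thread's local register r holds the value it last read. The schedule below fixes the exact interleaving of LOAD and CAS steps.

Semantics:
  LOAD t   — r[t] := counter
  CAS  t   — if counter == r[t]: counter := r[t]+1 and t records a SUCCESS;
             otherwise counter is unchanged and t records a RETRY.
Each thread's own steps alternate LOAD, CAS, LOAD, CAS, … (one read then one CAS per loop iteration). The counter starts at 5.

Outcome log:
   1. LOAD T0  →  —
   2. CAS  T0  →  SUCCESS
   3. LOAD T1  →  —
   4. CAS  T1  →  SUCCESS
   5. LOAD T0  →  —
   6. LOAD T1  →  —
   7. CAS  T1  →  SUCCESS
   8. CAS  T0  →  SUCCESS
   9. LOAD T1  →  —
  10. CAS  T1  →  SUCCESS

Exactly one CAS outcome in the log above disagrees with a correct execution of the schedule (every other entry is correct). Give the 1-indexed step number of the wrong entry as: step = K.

step = 8

Re-executing:
T0 LOAD — after: cnt=5, r=5 — load
T0 CAS — after: cnt=6, r=5 — ok
T1 LOAD — after: cnt=6, r=6 — load
T1 CAS — after: cnt=7, r=6 — ok
T0 LOAD — after: cnt=7, r=7 — load
T1 LOAD — after: cnt=7, r=7 — load
T1 CAS — after: cnt=8, r=7 — ok
T0 CAS — after: cnt=8, r=7 — retry
T1 LOAD — after: cnt=8, r=8 — load
T1 CAS — after: cnt=9, r=8 — ok
Mismatch at 8.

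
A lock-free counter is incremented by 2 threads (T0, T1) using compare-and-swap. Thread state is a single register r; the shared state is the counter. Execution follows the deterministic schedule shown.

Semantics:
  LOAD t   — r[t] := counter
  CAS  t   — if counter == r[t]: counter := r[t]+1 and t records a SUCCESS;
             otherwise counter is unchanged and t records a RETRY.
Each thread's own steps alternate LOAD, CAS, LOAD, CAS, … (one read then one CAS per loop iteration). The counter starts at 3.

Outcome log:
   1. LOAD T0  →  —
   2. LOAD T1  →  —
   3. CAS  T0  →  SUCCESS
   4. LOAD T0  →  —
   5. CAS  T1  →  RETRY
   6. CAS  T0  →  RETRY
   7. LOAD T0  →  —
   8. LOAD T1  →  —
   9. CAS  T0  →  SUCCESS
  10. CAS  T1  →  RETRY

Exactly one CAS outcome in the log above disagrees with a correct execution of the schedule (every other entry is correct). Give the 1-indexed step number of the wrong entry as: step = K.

Re-executing:
#1 T0 reads 3
#2 T1 reads 3
#3 T0 CAS(3→4) writes; counter now 4
#4 T0 reads 4
#5 T1 CAS(3→4) fails; counter now 4
#6 T0 CAS(4→5) writes; counter now 5
#7 T0 reads 5
#8 T1 reads 5
#9 T0 CAS(5→6) writes; counter now 6
#10 T1 CAS(5→6) fails; counter now 6
Log disagrees first at step 6.

step = 6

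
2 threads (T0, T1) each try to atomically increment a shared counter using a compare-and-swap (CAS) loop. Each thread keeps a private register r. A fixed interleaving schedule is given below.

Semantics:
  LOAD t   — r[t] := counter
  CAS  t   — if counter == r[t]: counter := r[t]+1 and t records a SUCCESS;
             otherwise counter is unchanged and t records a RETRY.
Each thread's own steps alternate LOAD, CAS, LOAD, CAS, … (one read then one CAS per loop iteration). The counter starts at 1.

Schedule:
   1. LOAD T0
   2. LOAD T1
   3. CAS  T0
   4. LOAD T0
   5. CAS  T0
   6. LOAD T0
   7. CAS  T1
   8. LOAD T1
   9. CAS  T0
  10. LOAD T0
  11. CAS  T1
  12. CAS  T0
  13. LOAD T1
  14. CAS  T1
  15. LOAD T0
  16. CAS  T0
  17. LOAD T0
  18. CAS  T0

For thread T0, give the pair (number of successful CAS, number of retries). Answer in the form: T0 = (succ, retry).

T0 LOAD — after: cnt=1, r=1 — load
T1 LOAD — after: cnt=1, r=1 — load
T0 CAS — after: cnt=2, r=1 — ok
T0 LOAD — after: cnt=2, r=2 — load
T0 CAS — after: cnt=3, r=2 — ok
T0 LOAD — after: cnt=3, r=3 — load
T1 CAS — after: cnt=3, r=1 — retry
T1 LOAD — after: cnt=3, r=3 — load
T0 CAS — after: cnt=4, r=3 — ok
T0 LOAD — after: cnt=4, r=4 — load
T1 CAS — after: cnt=4, r=3 — retry
T0 CAS — after: cnt=5, r=4 — ok
T1 LOAD — after: cnt=5, r=5 — load
T1 CAS — after: cnt=6, r=5 — ok
T0 LOAD — after: cnt=6, r=6 — load
T0 CAS — after: cnt=7, r=6 — ok
T0 LOAD — after: cnt=7, r=7 — load
T0 CAS — after: cnt=8, r=7 — ok

T0 = (6, 0)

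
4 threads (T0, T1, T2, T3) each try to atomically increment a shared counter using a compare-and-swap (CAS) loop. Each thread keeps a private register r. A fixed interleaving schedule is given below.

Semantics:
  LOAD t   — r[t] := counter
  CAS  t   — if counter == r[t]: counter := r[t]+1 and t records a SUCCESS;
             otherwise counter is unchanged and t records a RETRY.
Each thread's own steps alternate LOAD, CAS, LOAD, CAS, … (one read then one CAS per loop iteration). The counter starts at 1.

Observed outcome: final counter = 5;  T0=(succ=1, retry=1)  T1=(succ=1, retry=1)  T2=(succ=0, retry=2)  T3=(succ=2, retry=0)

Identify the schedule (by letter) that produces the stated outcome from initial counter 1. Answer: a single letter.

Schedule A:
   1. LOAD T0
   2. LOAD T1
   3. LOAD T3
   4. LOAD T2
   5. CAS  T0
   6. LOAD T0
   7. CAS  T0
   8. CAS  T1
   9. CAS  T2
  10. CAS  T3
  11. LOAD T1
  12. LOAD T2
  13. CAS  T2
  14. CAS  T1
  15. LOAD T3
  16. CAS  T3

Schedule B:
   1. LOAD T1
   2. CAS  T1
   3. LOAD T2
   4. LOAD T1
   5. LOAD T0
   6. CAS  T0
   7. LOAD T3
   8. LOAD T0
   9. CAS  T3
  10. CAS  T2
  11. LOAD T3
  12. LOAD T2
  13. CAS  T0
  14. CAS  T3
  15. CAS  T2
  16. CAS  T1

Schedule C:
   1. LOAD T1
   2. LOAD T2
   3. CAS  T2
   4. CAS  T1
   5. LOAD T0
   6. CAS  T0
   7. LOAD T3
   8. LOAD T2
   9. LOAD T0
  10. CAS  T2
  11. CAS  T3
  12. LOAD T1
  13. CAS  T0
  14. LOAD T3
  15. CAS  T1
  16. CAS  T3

Run B:
step 1: T1 LOAD ⇒ load; ctr=1 reg=1
step 2: T1 CAS ⇒ ok; ctr=2 reg=1
step 3: T2 LOAD ⇒ load; ctr=2 reg=2
step 4: T1 LOAD ⇒ load; ctr=2 reg=2
step 5: T0 LOAD ⇒ load; ctr=2 reg=2
step 6: T0 CAS ⇒ ok; ctr=3 reg=2
step 7: T3 LOAD ⇒ load; ctr=3 reg=3
step 8: T0 LOAD ⇒ load; ctr=3 reg=3
step 9: T3 CAS ⇒ ok; ctr=4 reg=3
step 10: T2 CAS ⇒ retry; ctr=4 reg=2
step 11: T3 LOAD ⇒ load; ctr=4 reg=4
step 12: T2 LOAD ⇒ load; ctr=4 reg=4
step 13: T0 CAS ⇒ retry; ctr=4 reg=3
step 14: T3 CAS ⇒ ok; ctr=5 reg=4
step 15: T2 CAS ⇒ retry; ctr=5 reg=4
step 16: T1 CAS ⇒ retry; ctr=5 reg=2

B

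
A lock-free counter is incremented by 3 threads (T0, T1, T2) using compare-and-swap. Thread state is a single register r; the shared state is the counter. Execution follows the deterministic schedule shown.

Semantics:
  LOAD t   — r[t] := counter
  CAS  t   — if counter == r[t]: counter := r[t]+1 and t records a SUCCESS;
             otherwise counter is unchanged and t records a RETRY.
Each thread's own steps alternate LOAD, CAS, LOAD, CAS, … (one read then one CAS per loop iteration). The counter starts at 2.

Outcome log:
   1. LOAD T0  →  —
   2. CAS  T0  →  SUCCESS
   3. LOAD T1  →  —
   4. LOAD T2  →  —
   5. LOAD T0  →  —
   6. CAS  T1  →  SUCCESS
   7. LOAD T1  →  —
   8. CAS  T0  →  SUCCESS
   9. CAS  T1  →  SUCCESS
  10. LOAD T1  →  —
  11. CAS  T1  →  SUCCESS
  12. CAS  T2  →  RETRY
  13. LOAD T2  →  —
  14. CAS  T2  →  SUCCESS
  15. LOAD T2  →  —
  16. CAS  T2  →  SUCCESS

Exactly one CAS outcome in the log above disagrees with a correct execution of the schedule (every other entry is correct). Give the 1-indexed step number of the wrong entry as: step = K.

Reference trace:
#1 T0 reads 2
#2 T0 CAS(2→3) writes; counter now 3
#3 T1 reads 3
#4 T2 reads 3
#5 T0 reads 3
#6 T1 CAS(3→4) writes; counter now 4
#7 T1 reads 4
#8 T0 CAS(3→4) fails; counter now 4
#9 T1 CAS(4→5) writes; counter now 5
#10 T1 reads 5
#11 T1 CAS(5→6) writes; counter now 6
#12 T2 CAS(3→4) fails; counter now 6
#13 T2 reads 6
#14 T2 CAS(6→7) writes; counter now 7
#15 T2 reads 7
#16 T2 CAS(7→8) writes; counter now 8
Log disagrees first at step 8.

step = 8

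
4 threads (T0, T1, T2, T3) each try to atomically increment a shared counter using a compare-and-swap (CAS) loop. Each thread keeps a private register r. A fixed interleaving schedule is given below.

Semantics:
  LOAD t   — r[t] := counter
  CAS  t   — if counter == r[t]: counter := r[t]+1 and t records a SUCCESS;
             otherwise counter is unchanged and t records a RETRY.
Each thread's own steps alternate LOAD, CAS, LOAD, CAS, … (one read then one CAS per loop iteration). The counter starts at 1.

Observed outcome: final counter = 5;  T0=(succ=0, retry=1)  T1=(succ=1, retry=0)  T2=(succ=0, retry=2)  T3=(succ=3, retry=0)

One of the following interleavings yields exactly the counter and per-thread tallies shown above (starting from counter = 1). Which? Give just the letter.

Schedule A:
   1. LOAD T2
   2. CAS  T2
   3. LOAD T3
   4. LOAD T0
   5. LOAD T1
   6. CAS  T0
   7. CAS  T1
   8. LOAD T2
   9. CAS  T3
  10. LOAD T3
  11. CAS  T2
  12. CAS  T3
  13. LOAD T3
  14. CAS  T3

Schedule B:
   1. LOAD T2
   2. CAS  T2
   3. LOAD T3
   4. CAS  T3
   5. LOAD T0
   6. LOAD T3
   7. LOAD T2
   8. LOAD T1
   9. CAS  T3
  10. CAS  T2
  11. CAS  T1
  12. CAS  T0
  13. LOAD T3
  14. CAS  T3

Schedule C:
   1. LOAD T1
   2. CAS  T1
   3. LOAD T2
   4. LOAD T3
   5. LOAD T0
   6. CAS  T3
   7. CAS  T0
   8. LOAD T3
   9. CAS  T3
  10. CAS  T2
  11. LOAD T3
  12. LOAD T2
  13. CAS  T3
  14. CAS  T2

C

Run C:
#1 T1 reads 1
#2 T1 CAS(1→2) writes; counter now 2
#3 T2 reads 2
#4 T3 reads 2
#5 T0 reads 2
#6 T3 CAS(2→3) writes; counter now 3
#7 T0 CAS(2→3) fails; counter now 3
#8 T3 reads 3
#9 T3 CAS(3→4) writes; counter now 4
#10 T2 CAS(2→3) fails; counter now 4
#11 T3 reads 4
#12 T2 reads 4
#13 T3 CAS(4→5) writes; counter now 5
#14 T2 CAS(4→5) fails; counter now 5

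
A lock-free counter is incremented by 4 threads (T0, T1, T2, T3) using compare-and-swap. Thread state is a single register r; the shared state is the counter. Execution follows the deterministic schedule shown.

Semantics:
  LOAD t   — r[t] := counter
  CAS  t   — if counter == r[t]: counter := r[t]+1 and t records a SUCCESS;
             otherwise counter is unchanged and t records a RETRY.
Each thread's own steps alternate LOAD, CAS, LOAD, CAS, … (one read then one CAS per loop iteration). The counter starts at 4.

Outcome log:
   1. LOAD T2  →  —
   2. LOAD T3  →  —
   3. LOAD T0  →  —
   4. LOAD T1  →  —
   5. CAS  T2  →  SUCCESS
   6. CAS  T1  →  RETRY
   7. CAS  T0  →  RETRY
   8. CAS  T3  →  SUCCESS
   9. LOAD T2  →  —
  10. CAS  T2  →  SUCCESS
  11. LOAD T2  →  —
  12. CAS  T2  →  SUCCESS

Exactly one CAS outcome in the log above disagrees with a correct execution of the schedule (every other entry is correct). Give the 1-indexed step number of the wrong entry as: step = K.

Re-executing:
#1 T2 reads 4
#2 T3 reads 4
#3 T0 reads 4
#4 T1 reads 4
#5 T2 CAS(4→5) writes; counter now 5
#6 T1 CAS(4→5) fails; counter now 5
#7 T0 CAS(4→5) fails; counter now 5
#8 T3 CAS(4→5) fails; counter now 5
#9 T2 reads 5
#10 T2 CAS(5→6) writes; counter now 6
#11 T2 reads 6
#12 T2 CAS(6→7) writes; counter now 7
Log disagrees first at step 8.

step = 8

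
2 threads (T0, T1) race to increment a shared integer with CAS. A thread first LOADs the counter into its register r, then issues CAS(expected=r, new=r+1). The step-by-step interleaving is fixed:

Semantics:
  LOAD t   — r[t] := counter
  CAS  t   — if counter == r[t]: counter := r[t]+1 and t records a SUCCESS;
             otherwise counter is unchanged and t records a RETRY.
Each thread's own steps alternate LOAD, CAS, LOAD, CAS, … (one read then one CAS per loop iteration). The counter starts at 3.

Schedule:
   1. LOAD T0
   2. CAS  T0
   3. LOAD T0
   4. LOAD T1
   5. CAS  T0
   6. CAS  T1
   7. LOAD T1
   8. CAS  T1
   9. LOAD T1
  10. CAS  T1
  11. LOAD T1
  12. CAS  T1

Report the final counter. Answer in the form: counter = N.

1. LOAD T0 → mem=3 r[T0]=3 [LOAD]
2. CAS T0 → mem=4 r[T0]=3 [OK]
3. LOAD T0 → mem=4 r[T0]=4 [LOAD]
4. LOAD T1 → mem=4 r[T1]=4 [LOAD]
5. CAS T0 → mem=5 r[T0]=4 [OK]
6. CAS T1 → mem=5 r[T1]=4 [RETRY]
7. LOAD T1 → mem=5 r[T1]=5 [LOAD]
8. CAS T1 → mem=6 r[T1]=5 [OK]
9. LOAD T1 → mem=6 r[T1]=6 [LOAD]
10. CAS T1 → mem=7 r[T1]=6 [OK]
11. LOAD T1 → mem=7 r[T1]=7 [LOAD]
12. CAS T1 → mem=8 r[T1]=7 [OK]

counter = 8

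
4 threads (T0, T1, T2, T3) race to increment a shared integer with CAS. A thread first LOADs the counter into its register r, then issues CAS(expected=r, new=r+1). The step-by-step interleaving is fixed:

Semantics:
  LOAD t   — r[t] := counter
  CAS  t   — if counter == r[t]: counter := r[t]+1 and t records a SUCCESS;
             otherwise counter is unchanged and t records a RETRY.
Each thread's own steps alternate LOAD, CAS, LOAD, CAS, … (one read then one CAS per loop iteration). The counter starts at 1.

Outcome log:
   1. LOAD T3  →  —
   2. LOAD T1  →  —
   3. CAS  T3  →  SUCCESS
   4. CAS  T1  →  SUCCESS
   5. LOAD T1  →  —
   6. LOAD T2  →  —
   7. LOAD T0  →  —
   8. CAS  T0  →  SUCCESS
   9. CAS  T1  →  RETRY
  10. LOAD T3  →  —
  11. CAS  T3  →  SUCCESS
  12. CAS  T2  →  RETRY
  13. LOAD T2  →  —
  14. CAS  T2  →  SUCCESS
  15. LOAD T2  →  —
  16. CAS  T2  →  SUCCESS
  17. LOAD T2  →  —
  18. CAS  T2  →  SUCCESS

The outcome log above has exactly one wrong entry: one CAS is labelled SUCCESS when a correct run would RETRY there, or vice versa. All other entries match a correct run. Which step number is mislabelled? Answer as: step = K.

step = 4

Reference trace:
   1) LOAD T3:  M=1  r_T3=1
   2) LOAD T1:  M=1  r_T1=1
   3) CAS  T3:  M=2  r_T3=1 ✓
   4) CAS  T1:  M=2  r_T1=1 ✗
   5) LOAD T1:  M=2  r_T1=2
   6) LOAD T2:  M=2  r_T2=2
   7) LOAD T0:  M=2  r_T0=2
   8) CAS  T0:  M=3  r_T0=2 ✓
   9) CAS  T1:  M=3  r_T1=2 ✗
  10) LOAD T3:  M=3  r_T3=3
  11) CAS  T3:  M=4  r_T3=3 ✓
  12) CAS  T2:  M=4  r_T2=2 ✗
  13) LOAD T2:  M=4  r_T2=4
  14) CAS  T2:  M=5  r_T2=4 ✓
  15) LOAD T2:  M=5  r_T2=5
  16) CAS  T2:  M=6  r_T2=5 ✓
  17) LOAD T2:  M=6  r_T2=6
  18) CAS  T2:  M=7  r_T2=6 ✓
Flip is step 4.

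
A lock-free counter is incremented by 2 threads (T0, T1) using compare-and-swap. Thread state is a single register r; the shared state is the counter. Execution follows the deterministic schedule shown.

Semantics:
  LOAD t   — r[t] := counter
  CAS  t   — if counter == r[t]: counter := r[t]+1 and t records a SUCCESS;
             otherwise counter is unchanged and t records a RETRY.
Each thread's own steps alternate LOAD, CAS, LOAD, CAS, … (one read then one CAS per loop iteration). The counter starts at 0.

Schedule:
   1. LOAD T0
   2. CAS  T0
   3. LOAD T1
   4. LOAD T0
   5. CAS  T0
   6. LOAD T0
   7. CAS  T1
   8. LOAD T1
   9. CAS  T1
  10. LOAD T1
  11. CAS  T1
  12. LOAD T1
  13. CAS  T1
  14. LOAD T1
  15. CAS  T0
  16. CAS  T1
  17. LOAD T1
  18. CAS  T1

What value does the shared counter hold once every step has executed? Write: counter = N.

counter = 7

step 1: T0 LOAD ⇒ load; ctr=0 reg=0
step 2: T0 CAS ⇒ ok; ctr=1 reg=0
step 3: T1 LOAD ⇒ load; ctr=1 reg=1
step 4: T0 LOAD ⇒ load; ctr=1 reg=1
step 5: T0 CAS ⇒ ok; ctr=2 reg=1
step 6: T0 LOAD ⇒ load; ctr=2 reg=2
step 7: T1 CAS ⇒ retry; ctr=2 reg=1
step 8: T1 LOAD ⇒ load; ctr=2 reg=2
step 9: T1 CAS ⇒ ok; ctr=3 reg=2
step 10: T1 LOAD ⇒ load; ctr=3 reg=3
step 11: T1 CAS ⇒ ok; ctr=4 reg=3
step 12: T1 LOAD ⇒ load; ctr=4 reg=4
step 13: T1 CAS ⇒ ok; ctr=5 reg=4
step 14: T1 LOAD ⇒ load; ctr=5 reg=5
step 15: T0 CAS ⇒ retry; ctr=5 reg=2
step 16: T1 CAS ⇒ ok; ctr=6 reg=5
step 17: T1 LOAD ⇒ load; ctr=6 reg=6
step 18: T1 CAS ⇒ ok; ctr=7 reg=6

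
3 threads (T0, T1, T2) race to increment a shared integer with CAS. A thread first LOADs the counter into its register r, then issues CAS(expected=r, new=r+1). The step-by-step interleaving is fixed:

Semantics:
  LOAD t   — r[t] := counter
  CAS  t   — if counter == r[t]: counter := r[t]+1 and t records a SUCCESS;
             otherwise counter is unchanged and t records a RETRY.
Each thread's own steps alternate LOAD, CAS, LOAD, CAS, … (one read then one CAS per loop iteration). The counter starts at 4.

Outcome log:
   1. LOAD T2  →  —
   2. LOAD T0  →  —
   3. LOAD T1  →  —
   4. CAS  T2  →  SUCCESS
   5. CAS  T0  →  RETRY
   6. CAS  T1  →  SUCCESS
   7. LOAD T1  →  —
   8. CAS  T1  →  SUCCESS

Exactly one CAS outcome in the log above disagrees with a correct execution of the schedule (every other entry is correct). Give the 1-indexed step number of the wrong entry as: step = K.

step = 6

Reference trace:
#1 T2 reads 4
#2 T0 reads 4
#3 T1 reads 4
#4 T2 CAS(4→5) writes; counter now 5
#5 T0 CAS(4→5) fails; counter now 5
#6 T1 CAS(4→5) fails; counter now 5
#7 T1 reads 5
#8 T1 CAS(5→6) writes; counter now 6
Flip is step 6.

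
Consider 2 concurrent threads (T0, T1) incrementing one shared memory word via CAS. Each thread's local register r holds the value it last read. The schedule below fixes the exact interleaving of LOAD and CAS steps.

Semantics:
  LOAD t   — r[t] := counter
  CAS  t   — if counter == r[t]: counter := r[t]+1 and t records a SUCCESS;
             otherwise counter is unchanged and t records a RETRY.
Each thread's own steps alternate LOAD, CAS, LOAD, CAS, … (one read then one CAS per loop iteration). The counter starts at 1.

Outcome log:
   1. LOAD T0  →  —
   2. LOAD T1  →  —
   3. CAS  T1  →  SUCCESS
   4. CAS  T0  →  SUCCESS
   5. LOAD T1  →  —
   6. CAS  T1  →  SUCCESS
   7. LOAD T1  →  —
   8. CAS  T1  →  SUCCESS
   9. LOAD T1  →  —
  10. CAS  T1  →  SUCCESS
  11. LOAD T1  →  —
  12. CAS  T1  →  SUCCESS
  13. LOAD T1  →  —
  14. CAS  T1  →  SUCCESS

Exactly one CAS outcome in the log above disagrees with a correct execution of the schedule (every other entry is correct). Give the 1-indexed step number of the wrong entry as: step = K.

Reference trace:
step 1: T0 LOAD ⇒ load; ctr=1 reg=1
step 2: T1 LOAD ⇒ load; ctr=1 reg=1
step 3: T1 CAS ⇒ ok; ctr=2 reg=1
step 4: T0 CAS ⇒ retry; ctr=2 reg=1
step 5: T1 LOAD ⇒ load; ctr=2 reg=2
step 6: T1 CAS ⇒ ok; ctr=3 reg=2
step 7: T1 LOAD ⇒ load; ctr=3 reg=3
step 8: T1 CAS ⇒ ok; ctr=4 reg=3
step 9: T1 LOAD ⇒ load; ctr=4 reg=4
step 10: T1 CAS ⇒ ok; ctr=5 reg=4
step 11: T1 LOAD ⇒ load; ctr=5 reg=5
step 12: T1 CAS ⇒ ok; ctr=6 reg=5
step 13: T1 LOAD ⇒ load; ctr=6 reg=6
step 14: T1 CAS ⇒ ok; ctr=7 reg=6
Mismatch at 4.

step = 4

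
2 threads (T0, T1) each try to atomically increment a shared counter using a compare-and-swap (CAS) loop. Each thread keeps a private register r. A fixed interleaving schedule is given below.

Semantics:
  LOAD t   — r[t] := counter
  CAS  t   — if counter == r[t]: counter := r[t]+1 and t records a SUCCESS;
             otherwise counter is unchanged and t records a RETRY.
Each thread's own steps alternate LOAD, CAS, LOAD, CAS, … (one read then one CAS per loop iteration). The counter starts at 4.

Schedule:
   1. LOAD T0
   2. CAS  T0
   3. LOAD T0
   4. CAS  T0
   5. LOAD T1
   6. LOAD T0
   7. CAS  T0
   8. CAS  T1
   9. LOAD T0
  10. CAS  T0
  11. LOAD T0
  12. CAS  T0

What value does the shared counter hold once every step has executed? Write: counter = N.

counter = 9

step 1: T0 LOAD ⇒ load; ctr=4 reg=4
step 2: T0 CAS ⇒ ok; ctr=5 reg=4
step 3: T0 LOAD ⇒ load; ctr=5 reg=5
step 4: T0 CAS ⇒ ok; ctr=6 reg=5
step 5: T1 LOAD ⇒ load; ctr=6 reg=6
step 6: T0 LOAD ⇒ load; ctr=6 reg=6
step 7: T0 CAS ⇒ ok; ctr=7 reg=6
step 8: T1 CAS ⇒ retry; ctr=7 reg=6
step 9: T0 LOAD ⇒ load; ctr=7 reg=7
step 10: T0 CAS ⇒ ok; ctr=8 reg=7
step 11: T0 LOAD ⇒ load; ctr=8 reg=8
step 12: T0 CAS ⇒ ok; ctr=9 reg=8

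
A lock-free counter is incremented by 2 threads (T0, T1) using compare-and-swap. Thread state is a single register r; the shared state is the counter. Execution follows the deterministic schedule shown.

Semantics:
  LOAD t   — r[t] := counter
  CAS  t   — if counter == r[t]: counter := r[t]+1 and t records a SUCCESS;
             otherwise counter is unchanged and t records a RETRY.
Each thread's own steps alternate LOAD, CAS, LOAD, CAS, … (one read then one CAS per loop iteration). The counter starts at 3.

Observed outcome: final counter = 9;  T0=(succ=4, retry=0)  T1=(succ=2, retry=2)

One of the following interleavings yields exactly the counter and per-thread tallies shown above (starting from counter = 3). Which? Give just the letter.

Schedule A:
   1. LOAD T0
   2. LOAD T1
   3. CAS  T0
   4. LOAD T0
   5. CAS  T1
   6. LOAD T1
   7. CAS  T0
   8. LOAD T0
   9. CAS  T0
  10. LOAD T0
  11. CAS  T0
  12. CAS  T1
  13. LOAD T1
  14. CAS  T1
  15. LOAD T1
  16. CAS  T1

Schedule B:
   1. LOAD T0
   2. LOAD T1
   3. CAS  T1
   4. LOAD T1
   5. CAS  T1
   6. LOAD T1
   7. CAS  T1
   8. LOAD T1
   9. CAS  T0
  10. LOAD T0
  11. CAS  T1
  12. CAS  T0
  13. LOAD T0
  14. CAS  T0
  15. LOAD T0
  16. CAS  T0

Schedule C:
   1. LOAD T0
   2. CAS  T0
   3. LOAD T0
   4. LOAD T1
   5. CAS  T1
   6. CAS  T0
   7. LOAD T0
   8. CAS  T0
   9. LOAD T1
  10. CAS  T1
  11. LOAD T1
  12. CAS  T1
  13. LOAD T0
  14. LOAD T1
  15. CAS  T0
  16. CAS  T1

A

Tracing schedule A:
#1 T0 reads 3
#2 T1 reads 3
#3 T0 CAS(3→4) writes; counter now 4
#4 T0 reads 4
#5 T1 CAS(3→4) fails; counter now 4
#6 T1 reads 4
#7 T0 CAS(4→5) writes; counter now 5
#8 T0 reads 5
#9 T0 CAS(5→6) writes; counter now 6
#10 T0 reads 6
#11 T0 CAS(6→7) writes; counter now 7
#12 T1 CAS(4→5) fails; counter now 7
#13 T1 reads 7
#14 T1 CAS(7→8) writes; counter now 8
#15 T1 reads 8
#16 T1 CAS(8→9) writes; counter now 9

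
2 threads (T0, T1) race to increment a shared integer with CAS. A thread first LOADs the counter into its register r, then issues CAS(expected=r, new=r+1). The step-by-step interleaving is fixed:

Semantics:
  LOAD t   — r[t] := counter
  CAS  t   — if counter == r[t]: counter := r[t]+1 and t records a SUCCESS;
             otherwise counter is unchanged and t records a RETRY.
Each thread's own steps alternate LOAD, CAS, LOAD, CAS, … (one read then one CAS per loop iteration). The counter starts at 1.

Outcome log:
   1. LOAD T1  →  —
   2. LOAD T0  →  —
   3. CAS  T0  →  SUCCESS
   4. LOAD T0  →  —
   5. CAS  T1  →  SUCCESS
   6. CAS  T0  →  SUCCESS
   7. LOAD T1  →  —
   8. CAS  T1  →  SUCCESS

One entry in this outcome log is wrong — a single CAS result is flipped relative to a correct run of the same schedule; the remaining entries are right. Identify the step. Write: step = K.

Re-executing:
#1 T1 reads 1
#2 T0 reads 1
#3 T0 CAS(1→2) writes; counter now 2
#4 T0 reads 2
#5 T1 CAS(1→2) fails; counter now 2
#6 T0 CAS(2→3) writes; counter now 3
#7 T1 reads 3
#8 T1 CAS(3→4) writes; counter now 4
Log disagrees first at step 5.

step = 5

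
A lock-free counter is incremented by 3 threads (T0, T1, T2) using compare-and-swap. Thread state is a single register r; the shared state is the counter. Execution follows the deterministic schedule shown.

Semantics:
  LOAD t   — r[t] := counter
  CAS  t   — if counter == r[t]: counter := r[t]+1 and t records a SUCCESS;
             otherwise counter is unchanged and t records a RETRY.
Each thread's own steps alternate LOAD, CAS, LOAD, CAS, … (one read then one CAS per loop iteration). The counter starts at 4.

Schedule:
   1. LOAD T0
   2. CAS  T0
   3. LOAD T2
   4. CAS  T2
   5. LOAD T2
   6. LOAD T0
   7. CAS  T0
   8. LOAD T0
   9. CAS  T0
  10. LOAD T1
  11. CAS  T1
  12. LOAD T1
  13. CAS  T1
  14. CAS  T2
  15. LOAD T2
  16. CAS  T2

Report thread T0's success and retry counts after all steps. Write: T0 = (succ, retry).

1. LOAD T0 → mem=4 r[T0]=4 [LOAD]
2. CAS T0 → mem=5 r[T0]=4 [OK]
3. LOAD T2 → mem=5 r[T2]=5 [LOAD]
4. CAS T2 → mem=6 r[T2]=5 [OK]
5. LOAD T2 → mem=6 r[T2]=6 [LOAD]
6. LOAD T0 → mem=6 r[T0]=6 [LOAD]
7. CAS T0 → mem=7 r[T0]=6 [OK]
8. LOAD T0 → mem=7 r[T0]=7 [LOAD]
9. CAS T0 → mem=8 r[T0]=7 [OK]
10. LOAD T1 → mem=8 r[T1]=8 [LOAD]
11. CAS T1 → mem=9 r[T1]=8 [OK]
12. LOAD T1 → mem=9 r[T1]=9 [LOAD]
13. CAS T1 → mem=10 r[T1]=9 [OK]
14. CAS T2 → mem=10 r[T2]=6 [RETRY]
15. LOAD T2 → mem=10 r[T2]=10 [LOAD]
16. CAS T2 → mem=11 r[T2]=10 [OK]

T0 = (3, 0)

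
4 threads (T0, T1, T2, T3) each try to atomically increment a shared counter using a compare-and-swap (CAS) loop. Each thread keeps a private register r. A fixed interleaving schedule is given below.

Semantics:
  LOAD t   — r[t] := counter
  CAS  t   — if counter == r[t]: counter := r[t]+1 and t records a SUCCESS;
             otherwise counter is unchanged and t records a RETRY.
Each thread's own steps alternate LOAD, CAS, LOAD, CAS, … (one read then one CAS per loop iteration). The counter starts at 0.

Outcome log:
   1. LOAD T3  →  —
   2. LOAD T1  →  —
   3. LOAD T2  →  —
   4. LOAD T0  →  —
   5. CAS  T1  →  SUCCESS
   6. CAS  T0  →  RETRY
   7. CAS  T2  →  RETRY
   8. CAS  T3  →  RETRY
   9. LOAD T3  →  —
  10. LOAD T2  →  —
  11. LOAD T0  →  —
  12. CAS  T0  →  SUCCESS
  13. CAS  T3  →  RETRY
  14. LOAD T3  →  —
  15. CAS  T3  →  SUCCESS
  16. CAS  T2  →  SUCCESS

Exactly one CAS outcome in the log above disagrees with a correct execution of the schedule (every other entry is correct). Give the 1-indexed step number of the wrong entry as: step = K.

Reference trace:
1. LOAD T3 → mem=0 r[T3]=0 [LOAD]
2. LOAD T1 → mem=0 r[T1]=0 [LOAD]
3. LOAD T2 → mem=0 r[T2]=0 [LOAD]
4. LOAD T0 → mem=0 r[T0]=0 [LOAD]
5. CAS T1 → mem=1 r[T1]=0 [OK]
6. CAS T0 → mem=1 r[T0]=0 [RETRY]
7. CAS T2 → mem=1 r[T2]=0 [RETRY]
8. CAS T3 → mem=1 r[T3]=0 [RETRY]
9. LOAD T3 → mem=1 r[T3]=1 [LOAD]
10. LOAD T2 → mem=1 r[T2]=1 [LOAD]
11. LOAD T0 → mem=1 r[T0]=1 [LOAD]
12. CAS T0 → mem=2 r[T0]=1 [OK]
13. CAS T3 → mem=2 r[T3]=1 [RETRY]
14. LOAD T3 → mem=2 r[T3]=2 [LOAD]
15. CAS T3 → mem=3 r[T3]=2 [OK]
16. CAS T2 → mem=3 r[T2]=1 [RETRY]
Mismatch at 16.

step = 16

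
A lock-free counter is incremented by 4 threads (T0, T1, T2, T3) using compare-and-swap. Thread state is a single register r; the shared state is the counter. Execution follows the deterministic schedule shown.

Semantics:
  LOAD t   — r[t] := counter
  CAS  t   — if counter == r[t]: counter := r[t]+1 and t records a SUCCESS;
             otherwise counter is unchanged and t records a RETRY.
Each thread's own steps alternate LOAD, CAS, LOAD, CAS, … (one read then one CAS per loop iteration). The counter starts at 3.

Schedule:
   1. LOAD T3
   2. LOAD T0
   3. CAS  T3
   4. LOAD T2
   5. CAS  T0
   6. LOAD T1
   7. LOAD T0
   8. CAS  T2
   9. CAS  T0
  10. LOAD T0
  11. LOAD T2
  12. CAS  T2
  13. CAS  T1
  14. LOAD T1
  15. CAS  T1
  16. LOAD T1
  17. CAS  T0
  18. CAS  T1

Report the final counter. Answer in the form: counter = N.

counter = 8

#1 T3 reads 3
#2 T0 reads 3
#3 T3 CAS(3→4) writes; counter now 4
#4 T2 reads 4
#5 T0 CAS(3→4) fails; counter now 4
#6 T1 reads 4
#7 T0 reads 4
#8 T2 CAS(4→5) writes; counter now 5
#9 T0 CAS(4→5) fails; counter now 5
#10 T0 reads 5
#11 T2 reads 5
#12 T2 CAS(5→6) writes; counter now 6
#13 T1 CAS(4→5) fails; counter now 6
#14 T1 reads 6
#15 T1 CAS(6→7) writes; counter now 7
#16 T1 reads 7
#17 T0 CAS(5→6) fails; counter now 7
#18 T1 CAS(7→8) writes; counter now 8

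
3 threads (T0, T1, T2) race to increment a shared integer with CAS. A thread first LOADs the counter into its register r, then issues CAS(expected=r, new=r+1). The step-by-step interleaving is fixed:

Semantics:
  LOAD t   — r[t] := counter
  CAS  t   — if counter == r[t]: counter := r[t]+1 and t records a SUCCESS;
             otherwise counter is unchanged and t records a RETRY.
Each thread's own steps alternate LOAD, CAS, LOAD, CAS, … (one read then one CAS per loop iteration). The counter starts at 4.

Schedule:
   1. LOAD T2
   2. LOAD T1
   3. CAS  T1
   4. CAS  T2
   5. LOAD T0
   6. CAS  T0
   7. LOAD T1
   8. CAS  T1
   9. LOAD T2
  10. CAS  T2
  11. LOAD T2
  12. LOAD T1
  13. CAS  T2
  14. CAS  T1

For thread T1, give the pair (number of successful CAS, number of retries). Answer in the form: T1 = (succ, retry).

#1 T2 reads 4
#2 T1 reads 4
#3 T1 CAS(4→5) writes; counter now 5
#4 T2 CAS(4→5) fails; counter now 5
#5 T0 reads 5
#6 T0 CAS(5→6) writes; counter now 6
#7 T1 reads 6
#8 T1 CAS(6→7) writes; counter now 7
#9 T2 reads 7
#10 T2 CAS(7→8) writes; counter now 8
#11 T2 reads 8
#12 T1 reads 8
#13 T2 CAS(8→9) writes; counter now 9
#14 T1 CAS(8→9) fails; counter now 9

T1 = (2, 1)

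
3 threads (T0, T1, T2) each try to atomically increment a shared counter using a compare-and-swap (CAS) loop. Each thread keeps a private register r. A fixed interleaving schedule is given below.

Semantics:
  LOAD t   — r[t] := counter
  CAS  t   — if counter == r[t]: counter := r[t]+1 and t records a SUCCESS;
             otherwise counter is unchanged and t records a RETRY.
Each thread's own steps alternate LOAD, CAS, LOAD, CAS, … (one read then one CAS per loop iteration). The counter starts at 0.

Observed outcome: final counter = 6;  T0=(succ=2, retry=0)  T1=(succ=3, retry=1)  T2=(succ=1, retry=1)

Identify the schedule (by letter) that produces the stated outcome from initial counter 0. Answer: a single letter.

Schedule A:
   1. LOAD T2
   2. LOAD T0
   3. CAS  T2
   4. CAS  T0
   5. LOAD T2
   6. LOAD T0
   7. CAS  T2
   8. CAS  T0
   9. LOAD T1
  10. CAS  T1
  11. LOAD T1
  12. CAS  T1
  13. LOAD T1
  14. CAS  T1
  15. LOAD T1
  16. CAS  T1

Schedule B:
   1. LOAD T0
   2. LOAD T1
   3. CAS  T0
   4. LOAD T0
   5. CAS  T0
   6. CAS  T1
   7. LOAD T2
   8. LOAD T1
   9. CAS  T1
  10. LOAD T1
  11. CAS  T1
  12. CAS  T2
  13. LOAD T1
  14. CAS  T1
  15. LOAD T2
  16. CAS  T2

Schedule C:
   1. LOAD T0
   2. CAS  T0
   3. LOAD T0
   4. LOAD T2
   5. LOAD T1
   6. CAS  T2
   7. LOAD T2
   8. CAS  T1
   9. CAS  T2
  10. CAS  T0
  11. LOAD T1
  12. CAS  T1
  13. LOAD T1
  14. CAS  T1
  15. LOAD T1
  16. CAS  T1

B

Tracing schedule B:
T0 LOAD — after: cnt=0, r=0 — load
T1 LOAD — after: cnt=0, r=0 — load
T0 CAS — after: cnt=1, r=0 — ok
T0 LOAD — after: cnt=1, r=1 — load
T0 CAS — after: cnt=2, r=1 — ok
T1 CAS — after: cnt=2, r=0 — retry
T2 LOAD — after: cnt=2, r=2 — load
T1 LOAD — after: cnt=2, r=2 — load
T1 CAS — after: cnt=3, r=2 — ok
T1 LOAD — after: cnt=3, r=3 — load
T1 CAS — after: cnt=4, r=3 — ok
T2 CAS — after: cnt=4, r=2 — retry
T1 LOAD — after: cnt=4, r=4 — load
T1 CAS — after: cnt=5, r=4 — ok
T2 LOAD — after: cnt=5, r=5 — load
T2 CAS — after: cnt=6, r=5 — ok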